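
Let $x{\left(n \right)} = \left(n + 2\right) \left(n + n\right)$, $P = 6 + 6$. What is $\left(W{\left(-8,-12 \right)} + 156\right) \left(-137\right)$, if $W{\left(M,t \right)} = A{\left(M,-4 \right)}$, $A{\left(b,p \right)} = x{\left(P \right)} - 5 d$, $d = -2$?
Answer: $-68774$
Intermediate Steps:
$P = 12$
$x{\left(n \right)} = 2 n \left(2 + n\right)$ ($x{\left(n \right)} = \left(2 + n\right) 2 n = 2 n \left(2 + n\right)$)
$A{\left(b,p \right)} = 346$ ($A{\left(b,p \right)} = 2 \cdot 12 \left(2 + 12\right) - -10 = 2 \cdot 12 \cdot 14 + 10 = 336 + 10 = 346$)
$W{\left(M,t \right)} = 346$
$\left(W{\left(-8,-12 \right)} + 156\right) \left(-137\right) = \left(346 + 156\right) \left(-137\right) = 502 \left(-137\right) = -68774$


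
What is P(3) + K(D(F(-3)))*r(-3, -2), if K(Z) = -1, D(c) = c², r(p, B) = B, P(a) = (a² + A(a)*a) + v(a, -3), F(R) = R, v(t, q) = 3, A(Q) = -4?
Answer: 2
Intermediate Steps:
P(a) = 3 + a² - 4*a (P(a) = (a² - 4*a) + 3 = 3 + a² - 4*a)
P(3) + K(D(F(-3)))*r(-3, -2) = (3 + 3² - 4*3) - 1*(-2) = (3 + 9 - 12) + 2 = 0 + 2 = 2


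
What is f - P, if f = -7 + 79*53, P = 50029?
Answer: -45849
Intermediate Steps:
f = 4180 (f = -7 + 4187 = 4180)
f - P = 4180 - 1*50029 = 4180 - 50029 = -45849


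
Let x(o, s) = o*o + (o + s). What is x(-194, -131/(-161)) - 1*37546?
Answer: -16613/161 ≈ -103.19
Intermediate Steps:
x(o, s) = o + s + o² (x(o, s) = o² + (o + s) = o + s + o²)
x(-194, -131/(-161)) - 1*37546 = (-194 - 131/(-161) + (-194)²) - 1*37546 = (-194 - 131*(-1/161) + 37636) - 37546 = (-194 + 131/161 + 37636) - 37546 = 6028293/161 - 37546 = -16613/161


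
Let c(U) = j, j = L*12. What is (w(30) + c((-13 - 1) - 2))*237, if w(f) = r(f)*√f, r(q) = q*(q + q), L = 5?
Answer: 14220 + 426600*√30 ≈ 2.3508e+6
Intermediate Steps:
j = 60 (j = 5*12 = 60)
r(q) = 2*q² (r(q) = q*(2*q) = 2*q²)
c(U) = 60
w(f) = 2*f^(5/2) (w(f) = (2*f²)*√f = 2*f^(5/2))
(w(30) + c((-13 - 1) - 2))*237 = (2*30^(5/2) + 60)*237 = (2*(900*√30) + 60)*237 = (1800*√30 + 60)*237 = (60 + 1800*√30)*237 = 14220 + 426600*√30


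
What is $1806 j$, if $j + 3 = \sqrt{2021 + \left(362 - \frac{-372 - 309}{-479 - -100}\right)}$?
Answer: $-5418 + \frac{3612 \sqrt{85509601}}{379} \approx 82710.0$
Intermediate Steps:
$j = -3 + \frac{2 \sqrt{85509601}}{379}$ ($j = -3 + \sqrt{2021 + \left(362 - \frac{-372 - 309}{-479 - -100}\right)} = -3 + \sqrt{2021 + \left(362 - - \frac{681}{-479 + 100}\right)} = -3 + \sqrt{2021 + \left(362 - - \frac{681}{-379}\right)} = -3 + \sqrt{2021 + \left(362 - \left(-681\right) \left(- \frac{1}{379}\right)\right)} = -3 + \sqrt{2021 + \left(362 - \frac{681}{379}\right)} = -3 + \sqrt{2021 + \frac{136517}{379}} = -3 + \sqrt{\frac{902476}{379}} = -3 + \frac{2 \sqrt{85509601}}{379} \approx 45.798$)
$1806 j = 1806 \left(-3 + \frac{2 \sqrt{85509601}}{379}\right) = -5418 + \frac{3612 \sqrt{85509601}}{379}$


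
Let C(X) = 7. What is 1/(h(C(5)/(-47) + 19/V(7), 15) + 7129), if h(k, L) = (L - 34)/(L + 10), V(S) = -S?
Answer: 25/178206 ≈ 0.00014029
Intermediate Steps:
h(k, L) = (-34 + L)/(10 + L)
1/(h(C(5)/(-47) + 19/V(7), 15) + 7129) = 1/((-34 + 15)/(10 + 15) + 7129) = 1/(-19/25 + 7129) = 1/(178206/25) = 25/178206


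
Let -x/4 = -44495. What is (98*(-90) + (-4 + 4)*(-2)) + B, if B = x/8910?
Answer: -712802/81 ≈ -8800.0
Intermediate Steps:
x = 177980 (x = -4*(-44495) = 177980)
B = 1618/81 (B = 177980/8910 = 177980*(1/8910) = 1618/81 ≈ 19.975)
(98*(-90) + (-4 + 4)*(-2)) + B = (98*(-90) + (-4 + 4)*(-2)) + 1618/81 = (-8820 + 0*(-2)) + 1618/81 = (-8820 + 0) + 1618/81 = -8820 + 1618/81 = -712802/81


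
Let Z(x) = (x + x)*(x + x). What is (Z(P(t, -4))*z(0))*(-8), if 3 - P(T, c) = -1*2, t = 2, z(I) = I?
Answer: 0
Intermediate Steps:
P(T, c) = 5 (P(T, c) = 3 - (-1)*2 = 3 - 1*(-2) = 3 + 2 = 5)
Z(x) = 4*x² (Z(x) = (2*x)*(2*x) = 4*x²)
(Z(P(t, -4))*z(0))*(-8) = ((4*5²)*0)*(-8) = ((4*25)*0)*(-8) = (100*0)*(-8) = 0*(-8) = 0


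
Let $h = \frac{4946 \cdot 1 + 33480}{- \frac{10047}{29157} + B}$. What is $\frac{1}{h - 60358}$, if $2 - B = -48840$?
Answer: $- \frac{474692049}{28651089231248} \approx -1.6568 \cdot 10^{-5}$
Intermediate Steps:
$B = 48842$ ($B = 2 - -48840 = 2 + 48840 = 48842$)
$h = \frac{373462294}{474692049}$ ($h = \frac{4946 \cdot 1 + 33480}{- \frac{10047}{29157} + 48842} = \frac{4946 + 33480}{\left(-10047\right) \frac{1}{29157} + 48842} = \frac{38426}{- \frac{3349}{9719} + 48842} = \frac{38426}{\frac{474692049}{9719}} = 38426 \cdot \frac{9719}{474692049} = \frac{373462294}{474692049} \approx 0.78675$)
$\frac{1}{h - 60358} = \frac{1}{\frac{373462294}{474692049} - 60358} = \frac{1}{- \frac{28651089231248}{474692049}} = - \frac{474692049}{28651089231248}$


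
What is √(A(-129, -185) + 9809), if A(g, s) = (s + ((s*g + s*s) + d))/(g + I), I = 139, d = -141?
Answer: √389635/5 ≈ 124.84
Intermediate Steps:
A(g, s) = (-141 + s + s² + g*s)/(139 + g) (A(g, s) = (s + ((s*g + s*s) - 141))/(g + 139) = (s + ((g*s + s²) - 141))/(139 + g) = (s + ((s² + g*s) - 141))/(139 + g) = (s + (-141 + s² + g*s))/(139 + g) = (-141 + s + s² + g*s)/(139 + g))
√(A(-129, -185) + 9809) = √((-141 - 185 + (-185)² - 129*(-185))/(139 - 129) + 9809) = √((-141 - 185 + 34225 + 23865)/10 + 9809) = √((⅒)*57764 + 9809) = √(28882/5 + 9809) = √(77927/5) = √389635/5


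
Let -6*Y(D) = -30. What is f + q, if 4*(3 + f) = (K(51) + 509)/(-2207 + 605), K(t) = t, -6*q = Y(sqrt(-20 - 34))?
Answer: -6281/1602 ≈ -3.9207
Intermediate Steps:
Y(D) = 5 (Y(D) = -1/6*(-30) = 5)
q = -5/6 (q = -1/6*5 = -5/6 ≈ -0.83333)
f = -2473/801 (f = -3 + ((51 + 509)/(-2207 + 605))/4 = -3 + (560/(-1602))/4 = -3 + (560*(-1/1602))/4 = -3 + (1/4)*(-280/801) = -3 - 70/801 = -2473/801 ≈ -3.0874)
f + q = -2473/801 - 5/6 = -6281/1602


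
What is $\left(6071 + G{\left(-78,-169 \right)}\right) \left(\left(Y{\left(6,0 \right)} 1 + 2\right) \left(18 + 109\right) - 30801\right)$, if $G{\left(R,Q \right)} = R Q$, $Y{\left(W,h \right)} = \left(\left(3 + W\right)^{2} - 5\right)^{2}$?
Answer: $13534955265$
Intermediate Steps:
$Y{\left(W,h \right)} = \left(-5 + \left(3 + W\right)^{2}\right)^{2}$
$G{\left(R,Q \right)} = Q R$
$\left(6071 + G{\left(-78,-169 \right)}\right) \left(\left(Y{\left(6,0 \right)} 1 + 2\right) \left(18 + 109\right) - 30801\right) = \left(6071 - -13182\right) \left(\left(\left(-5 + \left(3 + 6\right)^{2}\right)^{2} \cdot 1 + 2\right) \left(18 + 109\right) - 30801\right) = \left(6071 + 13182\right) \left(\left(\left(-5 + 9^{2}\right)^{2} \cdot 1 + 2\right) 127 - 30801\right) = 19253 \left(\left(\left(-5 + 81\right)^{2} \cdot 1 + 2\right) 127 - 30801\right) = 19253 \left(\left(76^{2} \cdot 1 + 2\right) 127 - 30801\right) = 19253 \left(\left(5776 \cdot 1 + 2\right) 127 - 30801\right) = 19253 \left(\left(5776 + 2\right) 127 - 30801\right) = 19253 \left(5778 \cdot 127 - 30801\right) = 19253 \left(733806 - 30801\right) = 19253 \cdot 703005 = 13534955265$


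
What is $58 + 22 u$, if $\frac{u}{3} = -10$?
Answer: $-602$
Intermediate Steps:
$u = -30$ ($u = 3 \left(-10\right) = -30$)
$58 + 22 u = 58 + 22 \left(-30\right) = 58 - 660 = -602$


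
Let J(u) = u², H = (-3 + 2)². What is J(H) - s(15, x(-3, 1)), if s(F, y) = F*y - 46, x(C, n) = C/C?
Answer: 32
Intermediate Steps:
x(C, n) = 1
H = 1 (H = (-1)² = 1)
s(F, y) = -46 + F*y
J(H) - s(15, x(-3, 1)) = 1² - (-46 + 15*1) = 1 - (-46 + 15) = 1 - 1*(-31) = 1 + 31 = 32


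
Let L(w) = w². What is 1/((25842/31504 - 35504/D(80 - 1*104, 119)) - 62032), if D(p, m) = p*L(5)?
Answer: -1181400/73213728349 ≈ -1.6136e-5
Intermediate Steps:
D(p, m) = 25*p (D(p, m) = p*5² = p*25 = 25*p)
1/((25842/31504 - 35504/D(80 - 1*104, 119)) - 62032) = 1/((25842/31504 - 35504*1/(25*(80 - 1*104))) - 62032) = 1/((25842*(1/31504) - 35504*1/(25*(80 - 104))) - 62032) = 1/((12921/15752 - 35504/(25*(-24))) - 62032) = 1/((12921/15752 - 35504/(-600)) - 62032) = 1/((12921/15752 - 35504*(-1/600)) - 62032) = 1/((12921/15752 + 4438/75) - 62032) = 1/(70876451/1181400 - 62032) = 1/(-73213728349/1181400) = -1181400/73213728349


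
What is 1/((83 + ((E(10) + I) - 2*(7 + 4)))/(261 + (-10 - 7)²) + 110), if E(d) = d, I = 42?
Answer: 550/60613 ≈ 0.0090740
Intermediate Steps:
1/((83 + ((E(10) + I) - 2*(7 + 4)))/(261 + (-10 - 7)²) + 110) = 1/((83 + ((10 + 42) - 2*(7 + 4)))/(261 + (-10 - 7)²) + 110) = 1/((83 + (52 - 2*11))/(261 + (-17)²) + 110) = 1/((83 + (52 - 22))/(261 + 289) + 110) = 1/((83 + 30)/550 + 110) = 1/(113*(1/550) + 110) = 1/(113/550 + 110) = 1/(60613/550) = 550/60613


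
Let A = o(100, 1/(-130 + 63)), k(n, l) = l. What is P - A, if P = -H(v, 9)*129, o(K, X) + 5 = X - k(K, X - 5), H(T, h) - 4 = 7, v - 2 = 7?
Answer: -1419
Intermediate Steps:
v = 9 (v = 2 + 7 = 9)
H(T, h) = 11 (H(T, h) = 4 + 7 = 11)
o(K, X) = 0 (o(K, X) = -5 + (X - (X - 5)) = -5 + (X - (-5 + X)) = -5 + (X + (5 - X)) = -5 + 5 = 0)
A = 0
P = -1419 (P = -1*11*129 = -11*129 = -1419)
P - A = -1419 - 1*0 = -1419 + 0 = -1419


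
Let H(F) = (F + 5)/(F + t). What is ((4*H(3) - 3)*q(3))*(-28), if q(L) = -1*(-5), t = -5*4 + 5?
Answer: 2380/3 ≈ 793.33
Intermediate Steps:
t = -15 (t = -20 + 5 = -15)
q(L) = 5
H(F) = (5 + F)/(-15 + F) (H(F) = (F + 5)/(F - 15) = (5 + F)/(-15 + F))
((4*H(3) - 3)*q(3))*(-28) = ((4*((5 + 3)/(-15 + 3)) - 3)*5)*(-28) = ((4*(8/(-12)) - 3)*5)*(-28) = ((4*(-1/12*8) - 3)*5)*(-28) = ((4*(-2/3) - 3)*5)*(-28) = ((-8/3 - 3)*5)*(-28) = -17/3*5*(-28) = -85/3*(-28) = 2380/3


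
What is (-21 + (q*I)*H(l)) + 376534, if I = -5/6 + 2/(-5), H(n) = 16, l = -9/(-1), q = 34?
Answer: 5637631/15 ≈ 3.7584e+5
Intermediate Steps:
l = 9 (l = -9*(-1) = 9)
I = -37/30 (I = -5*⅙ + 2*(-⅕) = -⅚ - ⅖ = -37/30 ≈ -1.2333)
(-21 + (q*I)*H(l)) + 376534 = (-21 + (34*(-37/30))*16) + 376534 = (-21 - 629/15*16) + 376534 = (-21 - 10064/15) + 376534 = -10379/15 + 376534 = 5637631/15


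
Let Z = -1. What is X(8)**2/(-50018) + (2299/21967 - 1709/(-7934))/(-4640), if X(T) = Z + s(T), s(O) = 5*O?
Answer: -56036560981271/1838588621708480 ≈ -0.030478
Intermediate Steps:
X(T) = -1 + 5*T
X(8)**2/(-50018) + (2299/21967 - 1709/(-7934))/(-4640) = (-1 + 5*8)**2/(-50018) + (2299/21967 - 1709/(-7934))/(-4640) = (-1 + 40)**2*(-1/50018) + (2299*(1/21967) - 1709*(-1/7934))*(-1/4640) = 39**2*(-1/50018) + (209/1997 + 1709/7934)*(-1/4640) = 1521*(-1/50018) + (5071079/15844198)*(-1/4640) = -1521/50018 - 5071079/73517078720 = -56036560981271/1838588621708480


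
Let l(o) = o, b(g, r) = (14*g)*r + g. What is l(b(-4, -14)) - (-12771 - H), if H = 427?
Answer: 13978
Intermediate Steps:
b(g, r) = g + 14*g*r (b(g, r) = 14*g*r + g = g + 14*g*r)
l(b(-4, -14)) - (-12771 - H) = -4*(1 + 14*(-14)) - (-12771 - 1*427) = -4*(1 - 196) - (-12771 - 427) = -4*(-195) - 1*(-13198) = 780 + 13198 = 13978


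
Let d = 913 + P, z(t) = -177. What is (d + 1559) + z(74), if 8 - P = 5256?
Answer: -2953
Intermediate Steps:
P = -5248 (P = 8 - 1*5256 = 8 - 5256 = -5248)
d = -4335 (d = 913 - 5248 = -4335)
(d + 1559) + z(74) = (-4335 + 1559) - 177 = -2776 - 177 = -2953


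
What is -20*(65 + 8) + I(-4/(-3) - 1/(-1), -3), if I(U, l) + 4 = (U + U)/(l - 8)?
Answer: -48326/33 ≈ -1464.4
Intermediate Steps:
I(U, l) = -4 + 2*U/(-8 + l) (I(U, l) = -4 + (U + U)/(l - 8) = -4 + (2*U)/(-8 + l) = -4 + 2*U/(-8 + l))
-20*(65 + 8) + I(-4/(-3) - 1/(-1), -3) = -20*(65 + 8) + 2*(16 + (-4/(-3) - 1/(-1)) - 2*(-3))/(-8 - 3) = -20*73 + 2*(16 + (-4*(-⅓) - 1*(-1)) + 6)/(-11) = -1460 + 2*(-1/11)*(16 + (4/3 + 1) + 6) = -1460 + 2*(-1/11)*(16 + 7/3 + 6) = -1460 + 2*(-1/11)*(73/3) = -1460 - 146/33 = -48326/33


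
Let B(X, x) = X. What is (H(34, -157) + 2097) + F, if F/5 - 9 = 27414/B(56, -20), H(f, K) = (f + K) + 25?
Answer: 125767/28 ≈ 4491.7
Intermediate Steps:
H(f, K) = 25 + K + f (H(f, K) = (K + f) + 25 = 25 + K + f)
F = 69795/28 (F = 45 + 5*(27414/56) = 45 + 5*(27414*(1/56)) = 45 + 5*(13707/28) = 45 + 68535/28 = 69795/28 ≈ 2492.7)
(H(34, -157) + 2097) + F = ((25 - 157 + 34) + 2097) + 69795/28 = (-98 + 2097) + 69795/28 = 1999 + 69795/28 = 125767/28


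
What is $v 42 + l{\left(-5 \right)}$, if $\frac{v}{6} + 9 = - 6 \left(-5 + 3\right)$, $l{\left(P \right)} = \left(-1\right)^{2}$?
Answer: $757$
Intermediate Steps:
$l{\left(P \right)} = 1$
$v = 18$ ($v = -54 + 6 \left(- 6 \left(-5 + 3\right)\right) = -54 + 6 \left(\left(-6\right) \left(-2\right)\right) = -54 + 6 \cdot 12 = -54 + 72 = 18$)
$v 42 + l{\left(-5 \right)} = 18 \cdot 42 + 1 = 756 + 1 = 757$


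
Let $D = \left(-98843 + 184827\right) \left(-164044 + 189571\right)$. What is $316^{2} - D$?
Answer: $-2194813712$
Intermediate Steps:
$D = 2194913568$ ($D = 85984 \cdot 25527 = 2194913568$)
$316^{2} - D = 316^{2} - 2194913568 = 99856 - 2194913568 = -2194813712$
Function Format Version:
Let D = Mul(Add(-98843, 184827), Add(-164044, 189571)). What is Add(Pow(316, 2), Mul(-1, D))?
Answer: -2194813712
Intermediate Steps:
D = 2194913568 (D = Mul(85984, 25527) = 2194913568)
Add(Pow(316, 2), Mul(-1, D)) = Add(Pow(316, 2), Mul(-1, 2194913568)) = Add(99856, -2194913568) = -2194813712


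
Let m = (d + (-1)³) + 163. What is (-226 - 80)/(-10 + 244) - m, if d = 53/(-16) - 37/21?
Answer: -691163/4368 ≈ -158.23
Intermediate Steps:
d = -1705/336 (d = 53*(-1/16) - 37*1/21 = -53/16 - 37/21 = -1705/336 ≈ -5.0744)
m = 52727/336 (m = (-1705/336 + (-1)³) + 163 = (-1705/336 - 1) + 163 = -2041/336 + 163 = 52727/336 ≈ 156.93)
(-226 - 80)/(-10 + 244) - m = (-226 - 80)/(-10 + 244) - 1*52727/336 = -306/234 - 52727/336 = -306*1/234 - 52727/336 = -17/13 - 52727/336 = -691163/4368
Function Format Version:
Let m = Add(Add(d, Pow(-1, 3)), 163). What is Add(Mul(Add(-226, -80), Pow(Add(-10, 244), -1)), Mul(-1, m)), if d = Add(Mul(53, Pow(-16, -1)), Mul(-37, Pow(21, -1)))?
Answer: Rational(-691163, 4368) ≈ -158.23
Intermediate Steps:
d = Rational(-1705, 336) (d = Add(Mul(53, Rational(-1, 16)), Mul(-37, Rational(1, 21))) = Add(Rational(-53, 16), Rational(-37, 21)) = Rational(-1705, 336) ≈ -5.0744)
m = Rational(52727, 336) (m = Add(Add(Rational(-1705, 336), Pow(-1, 3)), 163) = Add(Add(Rational(-1705, 336), -1), 163) = Add(Rational(-2041, 336), 163) = Rational(52727, 336) ≈ 156.93)
Add(Mul(Add(-226, -80), Pow(Add(-10, 244), -1)), Mul(-1, m)) = Add(Mul(Add(-226, -80), Pow(Add(-10, 244), -1)), Mul(-1, Rational(52727, 336))) = Add(Mul(-306, Pow(234, -1)), Rational(-52727, 336)) = Add(Mul(-306, Rational(1, 234)), Rational(-52727, 336)) = Add(Rational(-17, 13), Rational(-52727, 336)) = Rational(-691163, 4368)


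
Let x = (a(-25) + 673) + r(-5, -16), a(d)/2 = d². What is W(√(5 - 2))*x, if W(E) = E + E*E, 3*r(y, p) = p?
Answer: 5753 + 5753*√3/3 ≈ 9074.5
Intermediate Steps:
r(y, p) = p/3
W(E) = E + E²
a(d) = 2*d²
x = 5753/3 (x = (2*(-25)² + 673) + (⅓)*(-16) = (2*625 + 673) - 16/3 = (1250 + 673) - 16/3 = 1923 - 16/3 = 5753/3 ≈ 1917.7)
W(√(5 - 2))*x = (√(5 - 2)*(1 + √(5 - 2)))*(5753/3) = (√3*(1 + √3))*(5753/3) = 5753*√3*(1 + √3)/3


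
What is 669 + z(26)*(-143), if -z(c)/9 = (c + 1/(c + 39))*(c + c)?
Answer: 8708613/5 ≈ 1.7417e+6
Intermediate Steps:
z(c) = -18*c*(c + 1/(39 + c)) (z(c) = -9*(c + 1/(c + 39))*(c + c) = -9*(c + 1/(39 + c))*2*c = -18*c*(c + 1/(39 + c)))
669 + z(26)*(-143) = 669 - 18*26*(1 + 26² + 39*26)/(39 + 26)*(-143) = 669 - 18*26*(1 + 676 + 1014)/65*(-143) = 669 - 18*26*1/65*1691*(-143) = 669 - 60876/5*(-143) = 669 + 8705268/5 = 8708613/5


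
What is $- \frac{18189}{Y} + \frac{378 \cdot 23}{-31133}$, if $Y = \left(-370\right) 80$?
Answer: $\frac{308935737}{921536800} \approx 0.33524$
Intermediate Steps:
$Y = -29600$
$- \frac{18189}{Y} + \frac{378 \cdot 23}{-31133} = - \frac{18189}{-29600} + \frac{378 \cdot 23}{-31133} = \left(-18189\right) \left(- \frac{1}{29600}\right) + 8694 \left(- \frac{1}{31133}\right) = \frac{18189}{29600} - \frac{8694}{31133} = \frac{308935737}{921536800}$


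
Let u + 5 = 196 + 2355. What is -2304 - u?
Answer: -4850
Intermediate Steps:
u = 2546 (u = -5 + (196 + 2355) = -5 + 2551 = 2546)
-2304 - u = -2304 - 1*2546 = -2304 - 2546 = -4850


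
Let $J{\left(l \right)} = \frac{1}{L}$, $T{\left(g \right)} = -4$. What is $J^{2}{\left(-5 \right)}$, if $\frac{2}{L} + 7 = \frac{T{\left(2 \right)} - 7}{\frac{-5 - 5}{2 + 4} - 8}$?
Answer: $\frac{7225}{841} \approx 8.591$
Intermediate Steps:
$L = - \frac{29}{85}$ ($L = \frac{2}{-7 + \frac{-4 - 7}{\frac{-5 - 5}{2 + 4} - 8}} = \frac{2}{-7 - \frac{11}{- \frac{10}{6} - 8}} = \frac{2}{-7 - \frac{11}{\left(-10\right) \frac{1}{6} - 8}} = \frac{2}{-7 - \frac{11}{- \frac{5}{3} - 8}} = \frac{2}{-7 - \frac{11}{- \frac{29}{3}}} = \frac{2}{-7 - - \frac{33}{29}} = \frac{2}{-7 + \frac{33}{29}} = \frac{2}{- \frac{170}{29}} = 2 \left(- \frac{29}{170}\right) = - \frac{29}{85} \approx -0.34118$)
$J{\left(l \right)} = - \frac{85}{29}$ ($J{\left(l \right)} = \frac{1}{- \frac{29}{85}} = - \frac{85}{29}$)
$J^{2}{\left(-5 \right)} = \left(- \frac{85}{29}\right)^{2} = \frac{7225}{841}$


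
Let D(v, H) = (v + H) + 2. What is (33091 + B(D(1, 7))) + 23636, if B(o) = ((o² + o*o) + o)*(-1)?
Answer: 56517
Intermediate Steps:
D(v, H) = 2 + H + v (D(v, H) = (H + v) + 2 = 2 + H + v)
B(o) = -o - 2*o² (B(o) = ((o² + o²) + o)*(-1) = (2*o² + o)*(-1) = (o + 2*o²)*(-1) = -o - 2*o²)
(33091 + B(D(1, 7))) + 23636 = (33091 - (2 + 7 + 1)*(1 + 2*(2 + 7 + 1))) + 23636 = (33091 - 1*10*(1 + 2*10)) + 23636 = (33091 - 1*10*(1 + 20)) + 23636 = (33091 - 1*10*21) + 23636 = (33091 - 210) + 23636 = 32881 + 23636 = 56517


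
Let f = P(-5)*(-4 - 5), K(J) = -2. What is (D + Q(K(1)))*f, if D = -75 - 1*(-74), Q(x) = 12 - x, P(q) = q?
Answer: 585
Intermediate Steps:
f = 45 (f = -5*(-4 - 5) = -5*(-9) = 45)
D = -1 (D = -75 + 74 = -1)
(D + Q(K(1)))*f = (-1 + (12 - 1*(-2)))*45 = (-1 + (12 + 2))*45 = (-1 + 14)*45 = 13*45 = 585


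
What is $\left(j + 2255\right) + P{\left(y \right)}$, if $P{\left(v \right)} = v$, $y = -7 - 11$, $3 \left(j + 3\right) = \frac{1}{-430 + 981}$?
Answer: $\frac{3692803}{1653} \approx 2234.0$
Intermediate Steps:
$j = - \frac{4958}{1653}$ ($j = -3 + \frac{1}{3 \left(-430 + 981\right)} = -3 + \frac{1}{3 \cdot 551} = -3 + \frac{1}{3} \cdot \frac{1}{551} = -3 + \frac{1}{1653} = - \frac{4958}{1653} \approx -2.9994$)
$y = -18$
$\left(j + 2255\right) + P{\left(y \right)} = \left(- \frac{4958}{1653} + 2255\right) - 18 = \frac{3722557}{1653} - 18 = \frac{3692803}{1653}$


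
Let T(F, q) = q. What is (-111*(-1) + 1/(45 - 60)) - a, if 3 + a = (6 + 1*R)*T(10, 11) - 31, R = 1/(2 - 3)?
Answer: 1349/15 ≈ 89.933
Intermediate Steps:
R = -1 (R = 1/(-1) = -1)
a = 21 (a = -3 + ((6 + 1*(-1))*11 - 31) = -3 + ((6 - 1)*11 - 31) = -3 + (5*11 - 31) = -3 + (55 - 31) = -3 + 24 = 21)
(-111*(-1) + 1/(45 - 60)) - a = (-111*(-1) + 1/(45 - 60)) - 1*21 = (111 + 1/(-15)) - 21 = (111 - 1/15) - 21 = 1664/15 - 21 = 1349/15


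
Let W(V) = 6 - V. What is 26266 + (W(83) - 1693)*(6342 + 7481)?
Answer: -24440444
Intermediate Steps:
26266 + (W(83) - 1693)*(6342 + 7481) = 26266 + ((6 - 1*83) - 1693)*(6342 + 7481) = 26266 + ((6 - 83) - 1693)*13823 = 26266 + (-77 - 1693)*13823 = 26266 - 1770*13823 = 26266 - 24466710 = -24440444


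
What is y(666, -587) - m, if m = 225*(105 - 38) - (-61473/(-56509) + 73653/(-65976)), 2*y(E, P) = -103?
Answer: -18798431718135/1242745928 ≈ -15127.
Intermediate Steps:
y(E, P) = -103/2 (y(E, P) = (½)*(-103) = -103/2)
m = 18734430302843/1242745928 (m = 225*67 - (-61473*(-1/56509) + 73653*(-1/65976)) = 15075 - (61473/56509 - 24551/21992) = 15075 - 1*(-35438243/1242745928) = 15075 + 35438243/1242745928 = 18734430302843/1242745928 ≈ 15075.)
y(666, -587) - m = -103/2 - 1*18734430302843/1242745928 = -103/2 - 18734430302843/1242745928 = -18798431718135/1242745928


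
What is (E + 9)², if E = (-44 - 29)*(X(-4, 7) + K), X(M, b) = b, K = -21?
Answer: 1062961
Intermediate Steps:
E = 1022 (E = (-44 - 29)*(7 - 21) = -73*(-14) = 1022)
(E + 9)² = (1022 + 9)² = 1031² = 1062961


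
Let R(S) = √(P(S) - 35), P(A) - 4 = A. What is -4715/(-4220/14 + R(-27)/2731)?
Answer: 259702181069275/16602684505471 + 630956585*I*√58/33205369010942 ≈ 15.642 + 0.00014471*I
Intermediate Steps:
P(A) = 4 + A
R(S) = √(-31 + S) (R(S) = √((4 + S) - 35) = √(-31 + S))
-4715/(-4220/14 + R(-27)/2731) = -4715/(-4220/14 + √(-31 - 27)/2731) = -4715/(-4220*1/14 + √(-58)*(1/2731)) = -4715/(-2110/7 + (I*√58)*(1/2731)) = -4715/(-2110/7 + I*√58/2731)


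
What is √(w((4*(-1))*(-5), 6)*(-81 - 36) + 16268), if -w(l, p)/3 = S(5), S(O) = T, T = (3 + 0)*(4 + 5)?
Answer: √25745 ≈ 160.45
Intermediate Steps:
T = 27 (T = 3*9 = 27)
S(O) = 27
w(l, p) = -81 (w(l, p) = -3*27 = -81)
√(w((4*(-1))*(-5), 6)*(-81 - 36) + 16268) = √(-81*(-81 - 36) + 16268) = √(-81*(-117) + 16268) = √(9477 + 16268) = √25745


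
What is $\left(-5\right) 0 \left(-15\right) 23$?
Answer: $0$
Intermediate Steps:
$\left(-5\right) 0 \left(-15\right) 23 = 0 \left(-15\right) 23 = 0 \cdot 23 = 0$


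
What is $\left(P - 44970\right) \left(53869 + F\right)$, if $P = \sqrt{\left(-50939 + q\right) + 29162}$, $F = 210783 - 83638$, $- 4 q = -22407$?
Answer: $-8140199580 + 271521 i \sqrt{7189} \approx -8.1402 \cdot 10^{9} + 2.3022 \cdot 10^{7} i$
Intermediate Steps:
$q = \frac{22407}{4}$ ($q = \left(- \frac{1}{4}\right) \left(-22407\right) = \frac{22407}{4} \approx 5601.8$)
$F = 127145$
$P = \frac{3 i \sqrt{7189}}{2}$ ($P = \sqrt{\left(-50939 + \frac{22407}{4}\right) + 29162} = \sqrt{- \frac{181349}{4} + 29162} = \sqrt{- \frac{64701}{4}} = \frac{3 i \sqrt{7189}}{2} \approx 127.18 i$)
$\left(P - 44970\right) \left(53869 + F\right) = \left(\frac{3 i \sqrt{7189}}{2} - 44970\right) \left(53869 + 127145\right) = \left(-44970 + \frac{3 i \sqrt{7189}}{2}\right) 181014 = -8140199580 + 271521 i \sqrt{7189}$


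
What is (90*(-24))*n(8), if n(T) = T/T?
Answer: -2160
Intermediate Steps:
n(T) = 1
(90*(-24))*n(8) = (90*(-24))*1 = -2160*1 = -2160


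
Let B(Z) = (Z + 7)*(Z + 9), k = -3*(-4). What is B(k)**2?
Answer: 159201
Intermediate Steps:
k = 12
B(Z) = (7 + Z)*(9 + Z)
B(k)**2 = (63 + 12**2 + 16*12)**2 = (63 + 144 + 192)**2 = 399**2 = 159201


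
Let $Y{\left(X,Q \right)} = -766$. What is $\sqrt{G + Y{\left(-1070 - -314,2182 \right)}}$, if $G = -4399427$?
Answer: $i \sqrt{4400193} \approx 2097.7 i$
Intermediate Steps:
$\sqrt{G + Y{\left(-1070 - -314,2182 \right)}} = \sqrt{-4399427 - 766} = \sqrt{-4400193} = i \sqrt{4400193}$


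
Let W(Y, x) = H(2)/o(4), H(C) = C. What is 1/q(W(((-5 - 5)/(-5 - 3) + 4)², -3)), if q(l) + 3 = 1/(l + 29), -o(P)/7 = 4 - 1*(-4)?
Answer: -811/2405 ≈ -0.33721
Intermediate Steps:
o(P) = -56 (o(P) = -7*(4 - 1*(-4)) = -7*(4 + 4) = -7*8 = -56)
W(Y, x) = -1/28 (W(Y, x) = 2/(-56) = 2*(-1/56) = -1/28)
q(l) = -3 + 1/(29 + l) (q(l) = -3 + 1/(l + 29) = -3 + 1/(29 + l))
1/q(W(((-5 - 5)/(-5 - 3) + 4)², -3)) = 1/((-86 - 3*(-1/28))/(29 - 1/28)) = 1/((-86 + 3/28)/(811/28)) = 1/((28/811)*(-2405/28)) = 1/(-2405/811) = -811/2405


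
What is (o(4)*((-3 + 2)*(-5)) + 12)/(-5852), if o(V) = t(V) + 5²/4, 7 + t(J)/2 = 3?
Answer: -13/23408 ≈ -0.00055537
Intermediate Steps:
t(J) = -8 (t(J) = -14 + 2*3 = -14 + 6 = -8)
o(V) = -7/4 (o(V) = -8 + 5²/4 = -8 + (¼)*25 = -8 + 25/4 = -7/4)
(o(4)*((-3 + 2)*(-5)) + 12)/(-5852) = (-7*(-3 + 2)*(-5)/4 + 12)/(-5852) = (-(-7)*(-5)/4 + 12)*(-1/5852) = (-7/4*5 + 12)*(-1/5852) = (-35/4 + 12)*(-1/5852) = (13/4)*(-1/5852) = -13/23408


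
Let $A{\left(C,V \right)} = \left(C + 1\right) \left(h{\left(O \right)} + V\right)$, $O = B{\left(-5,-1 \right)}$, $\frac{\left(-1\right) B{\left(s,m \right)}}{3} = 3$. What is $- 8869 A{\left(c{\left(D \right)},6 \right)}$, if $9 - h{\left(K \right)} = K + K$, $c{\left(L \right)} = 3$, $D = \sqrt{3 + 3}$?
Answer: $-1170708$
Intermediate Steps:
$D = \sqrt{6} \approx 2.4495$
$B{\left(s,m \right)} = -9$ ($B{\left(s,m \right)} = \left(-3\right) 3 = -9$)
$O = -9$
$h{\left(K \right)} = 9 - 2 K$ ($h{\left(K \right)} = 9 - \left(K + K\right) = 9 - 2 K$)
$A{\left(C,V \right)} = \left(1 + C\right) \left(27 + V\right)$ ($A{\left(C,V \right)} = \left(C + 1\right) \left(\left(9 - -18\right) + V\right) = \left(1 + C\right) \left(\left(9 + 18\right) + V\right) = \left(1 + C\right) \left(27 + V\right)$)
$- 8869 A{\left(c{\left(D \right)},6 \right)} = - 8869 \left(27 + 6 + 27 \cdot 3 + 3 \cdot 6\right) = - 8869 \left(27 + 6 + 81 + 18\right) = \left(-8869\right) 132 = -1170708$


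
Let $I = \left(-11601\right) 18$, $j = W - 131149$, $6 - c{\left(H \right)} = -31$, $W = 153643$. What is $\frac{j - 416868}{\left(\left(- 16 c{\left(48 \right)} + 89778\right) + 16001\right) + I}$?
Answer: $\frac{394374}{103631} \approx 3.8056$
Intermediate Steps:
$c{\left(H \right)} = 37$ ($c{\left(H \right)} = 6 - -31 = 6 + 31 = 37$)
$j = 22494$ ($j = 153643 - 131149 = 22494$)
$I = -208818$
$\frac{j - 416868}{\left(\left(- 16 c{\left(48 \right)} + 89778\right) + 16001\right) + I} = \frac{22494 - 416868}{\left(\left(\left(-16\right) 37 + 89778\right) + 16001\right) - 208818} = - \frac{394374}{\left(\left(-592 + 89778\right) + 16001\right) - 208818} = - \frac{394374}{\left(89186 + 16001\right) - 208818} = - \frac{394374}{105187 - 208818} = - \frac{394374}{-103631} = \left(-394374\right) \left(- \frac{1}{103631}\right) = \frac{394374}{103631}$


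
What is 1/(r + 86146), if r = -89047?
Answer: -1/2901 ≈ -0.00034471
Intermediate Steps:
1/(r + 86146) = 1/(-89047 + 86146) = 1/(-2901) = -1/2901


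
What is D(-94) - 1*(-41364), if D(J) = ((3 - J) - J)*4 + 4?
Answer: 42132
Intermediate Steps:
D(J) = 16 - 8*J (D(J) = (3 - 2*J)*4 + 4 = (12 - 8*J) + 4 = 16 - 8*J)
D(-94) - 1*(-41364) = (16 - 8*(-94)) - 1*(-41364) = (16 + 752) + 41364 = 768 + 41364 = 42132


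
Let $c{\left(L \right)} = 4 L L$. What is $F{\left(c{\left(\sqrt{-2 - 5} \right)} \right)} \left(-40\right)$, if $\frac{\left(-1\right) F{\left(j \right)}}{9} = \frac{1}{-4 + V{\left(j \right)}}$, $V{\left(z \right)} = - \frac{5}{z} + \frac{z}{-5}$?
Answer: $\frac{16800}{83} \approx 202.41$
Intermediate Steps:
$c{\left(L \right)} = 4 L^{2}$
$V{\left(z \right)} = - \frac{5}{z} - \frac{z}{5}$ ($V{\left(z \right)} = - \frac{5}{z} + z \left(- \frac{1}{5}\right) = - \frac{5}{z} - \frac{z}{5}$)
$F{\left(j \right)} = - \frac{9}{-4 - \frac{5}{j} - \frac{j}{5}}$ ($F{\left(j \right)} = - \frac{9}{-4 - \left(\frac{5}{j} + \frac{j}{5}\right)} = - \frac{9}{-4 - \frac{5}{j} - \frac{j}{5}}$)
$F{\left(c{\left(\sqrt{-2 - 5} \right)} \right)} \left(-40\right) = \frac{45 \cdot 4 \left(\sqrt{-2 - 5}\right)^{2}}{25 + 4 \left(\sqrt{-2 - 5}\right)^{2} \left(20 + 4 \left(\sqrt{-2 - 5}\right)^{2}\right)} \left(-40\right) = \frac{45 \cdot 4 \left(\sqrt{-7}\right)^{2}}{25 + 4 \left(\sqrt{-7}\right)^{2} \left(20 + 4 \left(\sqrt{-7}\right)^{2}\right)} \left(-40\right) = \frac{45 \cdot 4 \left(i \sqrt{7}\right)^{2}}{25 + 4 \left(i \sqrt{7}\right)^{2} \left(20 + 4 \left(i \sqrt{7}\right)^{2}\right)} \left(-40\right) = \frac{45 \cdot 4 \left(-7\right)}{25 + 4 \left(-7\right) \left(20 + 4 \left(-7\right)\right)} \left(-40\right) = 45 \left(-28\right) \frac{1}{25 - 28 \left(20 - 28\right)} \left(-40\right) = 45 \left(-28\right) \frac{1}{25 - -224} \left(-40\right) = 45 \left(-28\right) \frac{1}{25 + 224} \left(-40\right) = 45 \left(-28\right) \frac{1}{249} \left(-40\right) = \left(- \frac{420}{83}\right) \left(-40\right) = \frac{16800}{83}$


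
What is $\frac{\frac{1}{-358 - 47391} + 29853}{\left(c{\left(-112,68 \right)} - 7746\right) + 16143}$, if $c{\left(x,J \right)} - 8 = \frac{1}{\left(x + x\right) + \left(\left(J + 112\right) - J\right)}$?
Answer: $\frac{159650500352}{44948950891} \approx 3.5518$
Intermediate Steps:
$c{\left(x,J \right)} = 8 + \frac{1}{112 + 2 x}$ ($c{\left(x,J \right)} = 8 + \frac{1}{\left(x + x\right) + \left(\left(J + 112\right) - J\right)} = 8 + \frac{1}{2 x + \left(\left(112 + J\right) - J\right)} = 8 + \frac{1}{2 x + 112} = 8 + \frac{1}{112 + 2 x}$)
$\frac{\frac{1}{-358 - 47391} + 29853}{\left(c{\left(-112,68 \right)} - 7746\right) + 16143} = \frac{\frac{1}{-358 - 47391} + 29853}{\left(\frac{897 + 16 \left(-112\right)}{2 \left(56 - 112\right)} - 7746\right) + 16143} = \frac{\frac{1}{-47749} + 29853}{\left(\frac{897 - 1792}{2 \left(-56\right)} - 7746\right) + 16143} = \frac{- \frac{1}{47749} + 29853}{\left(\frac{1}{2} \left(- \frac{1}{56}\right) \left(-895\right) - 7746\right) + 16143} = \frac{1425450896}{47749 \left(\left(\frac{895}{112} - 7746\right) + 16143\right)} = \frac{1425450896}{47749 \left(- \frac{866657}{112} + 16143\right)} = \frac{1425450896}{47749 \cdot \frac{941359}{112}} = \frac{1425450896}{47749} \cdot \frac{112}{941359} = \frac{159650500352}{44948950891}$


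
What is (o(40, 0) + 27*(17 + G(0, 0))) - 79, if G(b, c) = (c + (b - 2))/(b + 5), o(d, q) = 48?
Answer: 2086/5 ≈ 417.20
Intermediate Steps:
G(b, c) = (-2 + b + c)/(5 + b) (G(b, c) = (c + (-2 + b))/(5 + b) = (-2 + b + c)/(5 + b))
(o(40, 0) + 27*(17 + G(0, 0))) - 79 = (48 + 27*(17 + (-2 + 0 + 0)/(5 + 0))) - 79 = (48 + 27*(17 - 2/5)) - 79 = (48 + 27*(17 + (⅕)*(-2))) - 79 = (48 + 27*(17 - ⅖)) - 79 = (48 + 27*(83/5)) - 79 = (48 + 2241/5) - 79 = 2481/5 - 79 = 2086/5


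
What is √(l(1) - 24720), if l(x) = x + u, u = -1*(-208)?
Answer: I*√24511 ≈ 156.56*I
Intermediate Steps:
u = 208
l(x) = 208 + x (l(x) = x + 208 = 208 + x)
√(l(1) - 24720) = √((208 + 1) - 24720) = √(209 - 24720) = √(-24511) = I*√24511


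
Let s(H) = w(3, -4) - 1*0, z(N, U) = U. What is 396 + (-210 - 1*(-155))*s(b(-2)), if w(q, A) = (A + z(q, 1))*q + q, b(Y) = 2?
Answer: 726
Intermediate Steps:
w(q, A) = q + q*(1 + A) (w(q, A) = (A + 1)*q + q = (1 + A)*q + q = q*(1 + A) + q = q + q*(1 + A))
s(H) = -6 (s(H) = 3*(2 - 4) - 1*0 = 3*(-2) + 0 = -6 + 0 = -6)
396 + (-210 - 1*(-155))*s(b(-2)) = 396 + (-210 - 1*(-155))*(-6) = 396 + (-210 + 155)*(-6) = 396 - 55*(-6) = 396 + 330 = 726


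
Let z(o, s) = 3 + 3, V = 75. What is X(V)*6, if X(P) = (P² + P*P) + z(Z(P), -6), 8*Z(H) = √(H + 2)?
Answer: 67536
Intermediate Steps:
Z(H) = √(2 + H)/8 (Z(H) = √(H + 2)/8 = √(2 + H)/8)
z(o, s) = 6
X(P) = 6 + 2*P² (X(P) = (P² + P*P) + 6 = (P² + P²) + 6 = 2*P² + 6 = 6 + 2*P²)
X(V)*6 = (6 + 2*75²)*6 = (6 + 2*5625)*6 = (6 + 11250)*6 = 11256*6 = 67536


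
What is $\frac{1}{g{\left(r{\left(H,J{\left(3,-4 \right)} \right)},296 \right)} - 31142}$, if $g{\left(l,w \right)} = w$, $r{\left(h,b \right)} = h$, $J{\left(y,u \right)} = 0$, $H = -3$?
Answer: $- \frac{1}{30846} \approx -3.2419 \cdot 10^{-5}$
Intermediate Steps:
$\frac{1}{g{\left(r{\left(H,J{\left(3,-4 \right)} \right)},296 \right)} - 31142} = \frac{1}{296 - 31142} = \frac{1}{-30846} = - \frac{1}{30846}$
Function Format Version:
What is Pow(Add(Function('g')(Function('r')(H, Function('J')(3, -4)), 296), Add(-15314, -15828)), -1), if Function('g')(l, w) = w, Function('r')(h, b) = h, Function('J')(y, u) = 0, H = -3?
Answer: Rational(-1, 30846) ≈ -3.2419e-5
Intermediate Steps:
Pow(Add(Function('g')(Function('r')(H, Function('J')(3, -4)), 296), Add(-15314, -15828)), -1) = Pow(Add(296, Add(-15314, -15828)), -1) = Pow(Add(296, -31142), -1) = Pow(-30846, -1) = Rational(-1, 30846)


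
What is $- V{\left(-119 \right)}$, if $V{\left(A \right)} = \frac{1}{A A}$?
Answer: $- \frac{1}{14161} \approx -7.0616 \cdot 10^{-5}$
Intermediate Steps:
$V{\left(A \right)} = \frac{1}{A^{2}}$
$- V{\left(-119 \right)} = - \frac{1}{14161}$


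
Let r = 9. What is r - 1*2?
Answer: 7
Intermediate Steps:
r - 1*2 = 9 - 1*2 = 9 - 2 = 7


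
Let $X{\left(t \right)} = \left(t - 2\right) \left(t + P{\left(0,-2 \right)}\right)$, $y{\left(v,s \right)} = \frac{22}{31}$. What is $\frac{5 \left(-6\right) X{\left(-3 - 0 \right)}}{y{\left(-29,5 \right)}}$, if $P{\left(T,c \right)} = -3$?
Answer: $- \frac{13950}{11} \approx -1268.2$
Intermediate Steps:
$y{\left(v,s \right)} = \frac{22}{31}$ ($y{\left(v,s \right)} = 22 \cdot \frac{1}{31} = \frac{22}{31}$)
$X{\left(t \right)} = \left(-3 + t\right) \left(-2 + t\right)$ ($X{\left(t \right)} = \left(t - 2\right) \left(t - 3\right) = \left(-2 + t\right) \left(-3 + t\right) = \left(-3 + t\right) \left(-2 + t\right)$)
$\frac{5 \left(-6\right) X{\left(-3 - 0 \right)}}{y{\left(-29,5 \right)}} = \frac{5 \left(-6\right) \left(6 + \left(-3 - 0\right)^{2} - 5 \left(-3 - 0\right)\right)}{\frac{22}{31}} = - 30 \left(6 + \left(-3 + 0\right)^{2} - 5 \left(-3 + 0\right)\right) \frac{31}{22} = - 30 \left(6 + \left(-3\right)^{2} - -15\right) \frac{31}{22} = - 30 \left(6 + 9 + 15\right) \frac{31}{22} = \left(-30\right) 30 \cdot \frac{31}{22} = \left(-900\right) \frac{31}{22} = - \frac{13950}{11}$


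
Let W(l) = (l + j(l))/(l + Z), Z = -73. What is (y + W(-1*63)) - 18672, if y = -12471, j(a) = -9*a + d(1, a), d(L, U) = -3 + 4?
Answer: -4235953/136 ≈ -31147.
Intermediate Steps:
d(L, U) = 1
j(a) = 1 - 9*a (j(a) = -9*a + 1 = 1 - 9*a)
W(l) = (1 - 8*l)/(-73 + l) (W(l) = (l + (1 - 9*l))/(l - 73) = (1 - 8*l)/(-73 + l))
(y + W(-1*63)) - 18672 = (-12471 + (1 - (-8)*63)/(-73 - 1*63)) - 18672 = (-12471 + (1 - 8*(-63))/(-73 - 63)) - 18672 = (-12471 + (1 + 504)/(-136)) - 18672 = (-12471 - 1/136*505) - 18672 = (-12471 - 505/136) - 18672 = -1696561/136 - 18672 = -4235953/136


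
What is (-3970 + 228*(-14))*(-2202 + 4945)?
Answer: -19645366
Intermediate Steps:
(-3970 + 228*(-14))*(-2202 + 4945) = (-3970 - 3192)*2743 = -7162*2743 = -19645366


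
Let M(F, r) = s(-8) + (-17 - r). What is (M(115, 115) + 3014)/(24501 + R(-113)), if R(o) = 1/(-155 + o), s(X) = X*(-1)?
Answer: 45560/386251 ≈ 0.11795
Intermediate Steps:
s(X) = -X
M(F, r) = -9 - r (M(F, r) = -1*(-8) + (-17 - r) = 8 + (-17 - r) = -9 - r)
(M(115, 115) + 3014)/(24501 + R(-113)) = ((-9 - 1*115) + 3014)/(24501 + 1/(-155 - 113)) = ((-9 - 115) + 3014)/(24501 + 1/(-268)) = (-124 + 3014)/(24501 - 1/268) = 2890/(6566267/268) = 2890*(268/6566267) = 45560/386251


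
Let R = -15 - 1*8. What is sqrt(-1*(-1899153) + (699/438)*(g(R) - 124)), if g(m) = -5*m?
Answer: 3*sqrt(4498004354)/146 ≈ 1378.1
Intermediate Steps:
R = -23 (R = -15 - 8 = -23)
sqrt(-1*(-1899153) + (699/438)*(g(R) - 124)) = sqrt(-1*(-1899153) + (699/438)*(-5*(-23) - 124)) = sqrt(1899153 + (699*(1/438))*(115 - 124)) = sqrt(1899153 + (233/146)*(-9)) = sqrt(1899153 - 2097/146) = sqrt(277274241/146) = 3*sqrt(4498004354)/146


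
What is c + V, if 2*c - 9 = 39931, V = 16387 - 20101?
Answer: 16256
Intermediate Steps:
V = -3714
c = 19970 (c = 9/2 + (1/2)*39931 = 9/2 + 39931/2 = 19970)
c + V = 19970 - 3714 = 16256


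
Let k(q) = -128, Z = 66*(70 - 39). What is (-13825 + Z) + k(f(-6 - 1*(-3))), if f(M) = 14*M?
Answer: -11907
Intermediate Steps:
Z = 2046 (Z = 66*31 = 2046)
(-13825 + Z) + k(f(-6 - 1*(-3))) = (-13825 + 2046) - 128 = -11779 - 128 = -11907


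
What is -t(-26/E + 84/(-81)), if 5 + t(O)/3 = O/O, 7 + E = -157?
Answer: 12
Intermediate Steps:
E = -164 (E = -7 - 157 = -164)
t(O) = -12 (t(O) = -15 + 3*(O/O) = -15 + 3*1 = -15 + 3 = -12)
-t(-26/E + 84/(-81)) = -1*(-12) = 12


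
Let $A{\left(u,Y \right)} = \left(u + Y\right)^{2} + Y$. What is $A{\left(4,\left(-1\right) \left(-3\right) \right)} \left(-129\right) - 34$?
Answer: $-6742$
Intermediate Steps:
$A{\left(u,Y \right)} = Y + \left(Y + u\right)^{2}$ ($A{\left(u,Y \right)} = \left(Y + u\right)^{2} + Y = Y + \left(Y + u\right)^{2}$)
$A{\left(4,\left(-1\right) \left(-3\right) \right)} \left(-129\right) - 34 = \left(\left(-1\right) \left(-3\right) + \left(\left(-1\right) \left(-3\right) + 4\right)^{2}\right) \left(-129\right) - 34 = \left(3 + \left(3 + 4\right)^{2}\right) \left(-129\right) - 34 = \left(3 + 7^{2}\right) \left(-129\right) - 34 = \left(3 + 49\right) \left(-129\right) - 34 = 52 \left(-129\right) - 34 = -6708 - 34 = -6742$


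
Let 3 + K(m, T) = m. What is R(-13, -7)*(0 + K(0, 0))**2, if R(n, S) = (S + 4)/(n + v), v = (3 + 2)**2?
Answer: -9/4 ≈ -2.2500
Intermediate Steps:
v = 25 (v = 5**2 = 25)
K(m, T) = -3 + m
R(n, S) = (4 + S)/(25 + n) (R(n, S) = (S + 4)/(n + 25) = (4 + S)/(25 + n))
R(-13, -7)*(0 + K(0, 0))**2 = ((4 - 7)/(25 - 13))*(0 + (-3 + 0))**2 = (-3/12)*(0 - 3)**2 = ((1/12)*(-3))*(-3)**2 = -1/4*9 = -9/4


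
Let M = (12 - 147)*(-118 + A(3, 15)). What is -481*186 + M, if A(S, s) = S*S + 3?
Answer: -75156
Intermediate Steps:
A(S, s) = 3 + S**2 (A(S, s) = S**2 + 3 = 3 + S**2)
M = 14310 (M = (12 - 147)*(-118 + (3 + 3**2)) = -135*(-118 + (3 + 9)) = -135*(-118 + 12) = -135*(-106) = 14310)
-481*186 + M = -481*186 + 14310 = -89466 + 14310 = -75156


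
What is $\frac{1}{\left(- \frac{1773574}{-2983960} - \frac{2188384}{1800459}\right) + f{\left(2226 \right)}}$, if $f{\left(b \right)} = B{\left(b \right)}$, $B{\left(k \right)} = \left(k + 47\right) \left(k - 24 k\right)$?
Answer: $- \frac{2686248818820}{312606980518377601367} \approx -8.593 \cdot 10^{-9}$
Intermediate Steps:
$B{\left(k \right)} = - 23 k \left(47 + k\right)$ ($B{\left(k \right)} = \left(47 + k\right) \left(- 23 k\right) = - 23 k \left(47 + k\right)$)
$f{\left(b \right)} = - 23 b \left(47 + b\right)$
$\frac{1}{\left(- \frac{1773574}{-2983960} - \frac{2188384}{1800459}\right) + f{\left(2226 \right)}} = \frac{1}{\left(- \frac{1773574}{-2983960} - \frac{2188384}{1800459}\right) - 51198 \left(47 + 2226\right)} = \frac{1}{\left(\left(-1773574\right) \left(- \frac{1}{2983960}\right) - \frac{2188384}{1800459}\right) - 51198 \cdot 2273} = \frac{1}{\left(\frac{886787}{1491980} - \frac{2188384}{1800459}\right) - 116373054} = \frac{1}{- \frac{1668401525087}{2686248818820} - 116373054} = \frac{1}{- \frac{312606980518377601367}{2686248818820}} = - \frac{2686248818820}{312606980518377601367}$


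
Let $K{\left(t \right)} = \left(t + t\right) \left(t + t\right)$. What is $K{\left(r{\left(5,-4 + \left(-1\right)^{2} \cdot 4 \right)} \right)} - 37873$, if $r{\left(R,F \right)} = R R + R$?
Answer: $-34273$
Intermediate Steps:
$r{\left(R,F \right)} = R + R^{2}$ ($r{\left(R,F \right)} = R^{2} + R = R + R^{2}$)
$K{\left(t \right)} = 4 t^{2}$ ($K{\left(t \right)} = 2 t 2 t = 4 t^{2}$)
$K{\left(r{\left(5,-4 + \left(-1\right)^{2} \cdot 4 \right)} \right)} - 37873 = 4 \left(5 \left(1 + 5\right)\right)^{2} - 37873 = 4 \left(5 \cdot 6\right)^{2} - 37873 = 4 \cdot 30^{2} - 37873 = 4 \cdot 900 - 37873 = 3600 - 37873 = -34273$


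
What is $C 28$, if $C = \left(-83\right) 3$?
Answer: $-6972$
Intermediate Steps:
$C = -249$
$C 28 = \left(-249\right) 28 = -6972$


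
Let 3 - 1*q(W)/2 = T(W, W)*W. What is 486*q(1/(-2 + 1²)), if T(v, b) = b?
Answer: 1944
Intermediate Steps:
q(W) = 6 - 2*W² (q(W) = 6 - 2*W*W = 6 - 2*W²)
486*q(1/(-2 + 1²)) = 486*(6 - 2/(-2 + 1²)²) = 486*(6 - 2/(-2 + 1)²) = 486*(6 - 2*(1/(-1))²) = 486*(6 - 2*(-1)²) = 486*(6 - 2*1) = 486*(6 - 2) = 486*4 = 1944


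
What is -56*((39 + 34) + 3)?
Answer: -4256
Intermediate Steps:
-56*((39 + 34) + 3) = -56*(73 + 3) = -56*76 = -4256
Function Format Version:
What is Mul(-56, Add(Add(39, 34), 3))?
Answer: -4256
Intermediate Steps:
Mul(-56, Add(Add(39, 34), 3)) = Mul(-56, Add(73, 3)) = Mul(-56, 76) = -4256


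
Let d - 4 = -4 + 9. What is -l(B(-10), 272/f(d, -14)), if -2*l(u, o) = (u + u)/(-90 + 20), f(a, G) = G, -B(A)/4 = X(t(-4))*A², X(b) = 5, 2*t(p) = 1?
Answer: 200/7 ≈ 28.571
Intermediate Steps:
d = 9 (d = 4 + (-4 + 9) = 4 + 5 = 9)
t(p) = ½ (t(p) = (½)*1 = ½)
B(A) = -20*A²
l(u, o) = u/70 (l(u, o) = -(u + u)/(2*(-90 + 20)) = -2*u/(2*(-70)) = -2*u*(-1)/(2*70) = -(-1)*u/70 = u/70)
-l(B(-10), 272/f(d, -14)) = -(-20*(-10)²)/70 = -(-20*100)/70 = -(-2000)/70 = -1*(-200/7) = 200/7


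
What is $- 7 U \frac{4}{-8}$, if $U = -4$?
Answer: $-14$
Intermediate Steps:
$- 7 U \frac{4}{-8} = \left(-7\right) \left(-4\right) \frac{4}{-8} = 28 \cdot 4 \left(- \frac{1}{8}\right) = 28 \left(- \frac{1}{2}\right) = -14$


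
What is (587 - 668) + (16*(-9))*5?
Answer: -801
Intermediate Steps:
(587 - 668) + (16*(-9))*5 = -81 - 144*5 = -81 - 720 = -801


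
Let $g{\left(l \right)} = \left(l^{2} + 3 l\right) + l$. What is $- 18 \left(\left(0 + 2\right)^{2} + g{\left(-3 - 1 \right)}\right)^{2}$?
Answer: $-288$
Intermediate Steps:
$g{\left(l \right)} = l^{2} + 4 l$
$- 18 \left(\left(0 + 2\right)^{2} + g{\left(-3 - 1 \right)}\right)^{2} = - 18 \left(\left(0 + 2\right)^{2} + \left(-3 - 1\right) \left(4 - 4\right)\right)^{2} = - 18 \left(2^{2} + \left(-3 - 1\right) \left(4 - 4\right)\right)^{2} = - 18 \left(4 - 4 \left(4 - 4\right)\right)^{2} = - 18 \left(4 - 0\right)^{2} = - 18 \left(4 + 0\right)^{2} = - 18 \cdot 4^{2} = \left(-18\right) 16 = -288$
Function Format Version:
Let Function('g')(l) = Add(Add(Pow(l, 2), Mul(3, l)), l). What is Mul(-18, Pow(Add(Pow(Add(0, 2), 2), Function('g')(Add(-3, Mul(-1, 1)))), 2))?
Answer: -288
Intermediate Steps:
Function('g')(l) = Add(Pow(l, 2), Mul(4, l))
Mul(-18, Pow(Add(Pow(Add(0, 2), 2), Function('g')(Add(-3, Mul(-1, 1)))), 2)) = Mul(-18, Pow(Add(Pow(Add(0, 2), 2), Mul(Add(-3, Mul(-1, 1)), Add(4, Add(-3, Mul(-1, 1))))), 2)) = Mul(-18, Pow(Add(Pow(2, 2), Mul(Add(-3, -1), Add(4, Add(-3, -1)))), 2)) = Mul(-18, Pow(Add(4, Mul(-4, Add(4, -4))), 2)) = Mul(-18, Pow(Add(4, Mul(-4, 0)), 2)) = Mul(-18, Pow(Add(4, 0), 2)) = Mul(-18, Pow(4, 2)) = Mul(-18, 16) = -288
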